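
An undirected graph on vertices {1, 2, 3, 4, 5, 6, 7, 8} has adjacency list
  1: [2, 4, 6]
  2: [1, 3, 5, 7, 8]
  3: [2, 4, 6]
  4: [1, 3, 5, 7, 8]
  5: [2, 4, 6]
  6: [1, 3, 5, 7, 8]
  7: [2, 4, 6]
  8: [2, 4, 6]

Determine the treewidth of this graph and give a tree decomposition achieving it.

Treewidth 3.
One such decomposition:
Bags: B1 = {2, 4, 6, 7}  B2 = {2, 4, 5, 6}  B3 = {2, 4, 6, 8}  B4 = {2, 3, 4, 6}  B5 = {1, 2, 4, 6}
Tree: B1–B2, B2–B3, B3–B4, B4–B5

Each bag holds 4 vertices, so the decomposition has width 3, which upper-bounds the treewidth. For the lower bound: the 4 vertex sets {2,7}, {5,6}, {4}, {8} are disjoint, each induces a connected subgraph, and every pair is joined by at least one edge of G. Contracting each set to a single vertex therefore yields K_{4} as a minor, and since treewidth is minor-monotone, tw(G) ≥ tw(K_{4}) = 3. Hence tw(G) = 3 exactly.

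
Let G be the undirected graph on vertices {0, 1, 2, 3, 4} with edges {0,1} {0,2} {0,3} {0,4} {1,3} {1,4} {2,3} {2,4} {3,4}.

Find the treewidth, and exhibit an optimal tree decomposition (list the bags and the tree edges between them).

Treewidth 3.
One such decomposition:
Bags: B1 = {0, 1, 3, 4}  B2 = {0, 2, 3, 4}
Tree: B1–B2

The largest bag has 4 vertices, giving width 3; this decomposition certifies tw(G) ≤ 3. On the other hand G contains the 4-clique {0, 1, 3, 4}. A clique must lie in a single bag of any decomposition, so no decomposition can have width below 3. Combining the bounds, tw(G) = 3.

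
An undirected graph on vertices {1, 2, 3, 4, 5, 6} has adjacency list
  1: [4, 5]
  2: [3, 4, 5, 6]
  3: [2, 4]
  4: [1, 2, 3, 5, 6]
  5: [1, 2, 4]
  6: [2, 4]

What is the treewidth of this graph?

A width-2 tree decomposition is:
Bags: B1 = {2, 4, 6}  B2 = {2, 4, 5}  B3 = {2, 3, 4}  B4 = {1, 4, 5}
Tree: B1–B2, B2–B3, B2–B4
Each bag holds 3 vertices, so the decomposition has width 2, which upper-bounds the treewidth. For the lower bound, the 3 vertices {1, 4, 5} are pairwise adjacent, and any tree decomposition puts a clique entirely inside one bag — forcing width ≥ 2. Hence tw(G) = 2 exactly.

2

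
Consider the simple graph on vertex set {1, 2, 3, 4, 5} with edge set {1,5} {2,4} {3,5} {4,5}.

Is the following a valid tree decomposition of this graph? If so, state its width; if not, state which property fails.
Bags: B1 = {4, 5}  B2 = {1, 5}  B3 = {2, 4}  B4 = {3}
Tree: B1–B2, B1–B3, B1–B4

A tree decomposition must satisfy three properties: every vertex lies in some bag; for every edge, both endpoints lie together in some bag; and for every vertex, the bags containing it form a connected subtree. Here edge (5,3) lies in no bag, so the decomposition is invalid.

No — edge (5,3) lies in no bag.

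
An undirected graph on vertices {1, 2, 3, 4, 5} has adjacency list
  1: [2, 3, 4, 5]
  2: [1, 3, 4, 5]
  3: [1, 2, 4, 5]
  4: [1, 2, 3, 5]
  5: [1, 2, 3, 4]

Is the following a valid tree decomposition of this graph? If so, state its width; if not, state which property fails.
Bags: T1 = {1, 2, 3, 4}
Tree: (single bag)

No — vertex 5 appears in no bag.

A tree decomposition must satisfy three properties: every vertex lies in some bag; for every edge, both endpoints lie together in some bag; and for every vertex, the bags containing it form a connected subtree. Here vertex 5 appears in no bag, so the decomposition is invalid.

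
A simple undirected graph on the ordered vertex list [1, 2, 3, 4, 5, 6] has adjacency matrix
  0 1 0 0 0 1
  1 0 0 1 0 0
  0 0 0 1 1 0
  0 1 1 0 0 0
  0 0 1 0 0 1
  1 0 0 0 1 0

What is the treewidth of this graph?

2

A width-2 tree decomposition is:
Bags: B1 = {2, 3, 4}  B2 = {2, 3, 5}  B3 = {2, 5, 6}  B4 = {1, 2, 6}
Tree: B1–B2, B2–B3, B3–B4
Each bag holds 3 vertices, so the decomposition has width 2, which upper-bounds the treewidth. For the lower bound, G contains the cycle 2–4–3–5–6–1–2, so G is not a forest; only forests have treewidth ≤ 1, hence tw(G) ≥ 2. Combining the bounds, tw(G) = 2.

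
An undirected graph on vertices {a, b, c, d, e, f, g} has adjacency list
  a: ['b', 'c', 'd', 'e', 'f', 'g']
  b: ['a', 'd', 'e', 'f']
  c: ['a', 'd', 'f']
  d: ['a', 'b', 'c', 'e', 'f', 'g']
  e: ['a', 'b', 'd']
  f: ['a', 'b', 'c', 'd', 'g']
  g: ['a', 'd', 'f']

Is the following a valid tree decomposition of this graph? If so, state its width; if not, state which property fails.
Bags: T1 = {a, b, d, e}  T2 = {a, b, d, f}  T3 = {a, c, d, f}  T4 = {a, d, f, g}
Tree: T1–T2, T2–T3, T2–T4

Every vertex of G appears in some bag (union = {a, b, c, d, e, f, g}); every edge is covered by a bag; and for each vertex v the set of bags containing v is connected in the bag tree. The decomposition is therefore valid. The largest bag has 4 vertices, so the width is 3.

Yes; width 3.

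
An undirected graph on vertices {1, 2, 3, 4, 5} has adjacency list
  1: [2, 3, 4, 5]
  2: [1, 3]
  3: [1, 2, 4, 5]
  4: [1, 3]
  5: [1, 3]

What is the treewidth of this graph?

A width-2 tree decomposition is:
Bags: B1 = {1, 3, 5}  B2 = {1, 3, 4}  B3 = {1, 2, 3}
Tree: B1–B2, B1–B3
Every bag has size at most 3, so the width is 3 − 1 = 2 and tw(G) ≤ 2. For the lower bound, the 3 vertices {1, 2, 3} are pairwise adjacent, and any tree decomposition puts a clique entirely inside one bag — forcing width ≥ 2. Therefore the treewidth is 2.

2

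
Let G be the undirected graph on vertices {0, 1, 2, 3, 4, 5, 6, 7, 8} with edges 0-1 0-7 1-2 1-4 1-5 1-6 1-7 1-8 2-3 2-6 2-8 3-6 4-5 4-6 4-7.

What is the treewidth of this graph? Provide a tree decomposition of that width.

Every bag has size at most 3, so the width is 3 − 1 = 2 and tw(G) ≤ 2. Conversely, {0, 1, 7} is a clique of size 3, and the vertices of any clique must share a bag in every tree decomposition; so some bag has ≥ 3 vertices and tw(G) ≥ 2. The upper and lower bounds meet at 2, so that is the treewidth.

Treewidth 2.
Bags: B1 = {1, 4, 6}  B2 = {1, 2, 6}  B3 = {2, 3, 6}  B4 = {1, 2, 8}  B5 = {1, 4, 7}  B6 = {0, 1, 7}  B7 = {1, 4, 5}
Tree: B1–B2, B2–B3, B2–B4, B1–B5, B5–B6, B1–B7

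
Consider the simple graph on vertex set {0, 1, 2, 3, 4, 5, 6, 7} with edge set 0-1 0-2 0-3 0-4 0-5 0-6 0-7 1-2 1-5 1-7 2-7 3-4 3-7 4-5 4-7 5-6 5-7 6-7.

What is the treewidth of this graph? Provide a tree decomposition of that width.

Treewidth 3.
One such decomposition:
Bags: B1 = {0, 1, 5, 7}  B2 = {0, 5, 6, 7}  B3 = {0, 4, 5, 7}  B4 = {0, 1, 2, 7}  B5 = {0, 3, 4, 7}
Tree: B1–B2, B1–B3, B1–B4, B3–B5

The largest bag has 4 vertices, giving width 3; this decomposition certifies tw(G) ≤ 3. On the other hand G contains the 4-clique {0, 1, 2, 7}. A clique must lie in a single bag of any decomposition, so no decomposition can have width below 3. Hence tw(G) = 3 exactly.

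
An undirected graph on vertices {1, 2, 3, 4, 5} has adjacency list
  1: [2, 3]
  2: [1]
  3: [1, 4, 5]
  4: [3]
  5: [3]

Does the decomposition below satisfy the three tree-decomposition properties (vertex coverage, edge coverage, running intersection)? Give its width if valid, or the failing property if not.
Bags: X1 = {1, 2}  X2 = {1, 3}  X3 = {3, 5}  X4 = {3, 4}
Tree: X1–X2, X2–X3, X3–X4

Every vertex of G appears in some bag (union = {1, 2, 3, 4, 5}); every edge is covered by a bag; and for each vertex v the set of bags containing v is connected in the bag tree. The decomposition is therefore valid. The largest bag has 2 vertices, so the width is 1.

Yes; width 1.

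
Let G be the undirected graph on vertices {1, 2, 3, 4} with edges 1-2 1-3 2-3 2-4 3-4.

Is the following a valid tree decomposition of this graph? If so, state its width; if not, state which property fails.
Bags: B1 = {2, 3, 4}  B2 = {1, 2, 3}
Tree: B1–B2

Checking the three conditions: (i) the bags cover all of {1, 2, 3, 4}; (ii) for each edge, some bag contains both endpoints; (iii) the bags containing any fixed vertex form a subtree. All hold, so the decomposition is valid with width 3 − 1 = 2.

Yes; width 2.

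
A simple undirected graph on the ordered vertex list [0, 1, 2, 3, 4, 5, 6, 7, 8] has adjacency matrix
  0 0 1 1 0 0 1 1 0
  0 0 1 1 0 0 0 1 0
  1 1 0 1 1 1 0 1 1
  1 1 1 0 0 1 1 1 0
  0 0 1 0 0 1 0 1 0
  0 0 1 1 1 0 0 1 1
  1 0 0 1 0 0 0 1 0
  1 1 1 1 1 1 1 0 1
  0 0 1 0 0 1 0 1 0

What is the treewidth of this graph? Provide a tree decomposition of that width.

Treewidth 3.
Bags: B1 = {2, 4, 5, 7}  B2 = {2, 3, 5, 7}  B3 = {0, 2, 3, 7}  B4 = {2, 5, 7, 8}  B5 = {0, 3, 6, 7}  B6 = {1, 2, 3, 7}
Tree: B1–B2, B2–B3, B1–B4, B3–B5, B2–B6

Each bag holds 4 vertices, so the decomposition has width 3, which upper-bounds the treewidth. For the lower bound, the 4 vertices {2, 5, 7, 8} are pairwise adjacent, and any tree decomposition puts a clique entirely inside one bag — forcing width ≥ 3. The upper and lower bounds meet at 3, so that is the treewidth.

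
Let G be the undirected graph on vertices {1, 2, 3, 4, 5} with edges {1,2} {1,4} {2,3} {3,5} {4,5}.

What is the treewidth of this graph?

A width-2 tree decomposition is:
Bags: B1 = {1, 2, 4}  B2 = {2, 3, 4}  B3 = {3, 4, 5}
Tree: B1–B2, B2–B3
Every bag has size at most 3, so the width is 3 − 1 = 2 and tw(G) ≤ 2. For the lower bound, G contains the cycle 4–1–2–3–5–4, so G is not a forest; only forests have treewidth ≤ 1, hence tw(G) ≥ 2. Combining the bounds, tw(G) = 2.

2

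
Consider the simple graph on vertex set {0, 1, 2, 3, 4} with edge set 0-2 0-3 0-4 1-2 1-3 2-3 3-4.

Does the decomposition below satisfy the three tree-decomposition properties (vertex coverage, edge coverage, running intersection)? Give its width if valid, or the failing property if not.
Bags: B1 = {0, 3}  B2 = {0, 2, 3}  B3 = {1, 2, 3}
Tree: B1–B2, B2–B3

A tree decomposition must satisfy three properties: every vertex lies in some bag; for every edge, both endpoints lie together in some bag; and for every vertex, the bags containing it form a connected subtree. Here vertex 4 appears in no bag, so the decomposition is invalid.

No — vertex 4 appears in no bag.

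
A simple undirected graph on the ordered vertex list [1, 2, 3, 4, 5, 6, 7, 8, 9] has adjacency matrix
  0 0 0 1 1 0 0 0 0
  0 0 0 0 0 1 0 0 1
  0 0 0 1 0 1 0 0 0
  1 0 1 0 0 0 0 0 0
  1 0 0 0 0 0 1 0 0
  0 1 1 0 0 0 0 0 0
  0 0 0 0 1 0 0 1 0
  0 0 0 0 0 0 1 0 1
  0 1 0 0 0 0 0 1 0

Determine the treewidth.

A width-2 tree decomposition is:
Bags: B1 = {1, 5, 7}  B2 = {1, 7, 8}  B3 = {1, 8, 9}  B4 = {1, 2, 9}  B5 = {1, 2, 6}  B6 = {1, 3, 6}  B7 = {1, 3, 4}
Tree: B1–B2, B2–B3, B3–B4, B4–B5, B5–B6, B6–B7
Every bag has size at most 3, so the width is 3 − 1 = 2 and tw(G) ≤ 2. Since 1–5–7–8–9–2–6–3–4–1 is a cycle in G, G is not acyclic. Forests are exactly the graphs of treewidth ≤ 1, so tw(G) ≥ 2. Therefore the treewidth is 2.

2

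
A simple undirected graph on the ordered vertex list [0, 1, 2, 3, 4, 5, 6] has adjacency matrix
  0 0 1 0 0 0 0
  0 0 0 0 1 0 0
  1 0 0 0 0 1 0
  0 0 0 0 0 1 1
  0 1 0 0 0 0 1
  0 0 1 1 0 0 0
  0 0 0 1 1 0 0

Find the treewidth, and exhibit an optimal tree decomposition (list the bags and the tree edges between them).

Every bag has size at most 2, so the width is 2 − 1 = 1 and tw(G) ≤ 1. Since G has at least one edge (e.g. 1–4), it is not an edgeless graph, so tw(G) ≥ 1. Therefore the treewidth is 1.

Treewidth 1.
One optimal decomposition is:
Bags: B1 = {1, 4}  B2 = {4, 6}  B3 = {3, 6}  B4 = {3, 5}  B5 = {2, 5}  B6 = {0, 2}
Tree: B1–B2, B2–B3, B3–B4, B4–B5, B5–B6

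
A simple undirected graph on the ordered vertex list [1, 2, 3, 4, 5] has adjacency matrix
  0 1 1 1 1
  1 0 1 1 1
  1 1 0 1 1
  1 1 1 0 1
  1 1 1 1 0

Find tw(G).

4

A width-4 tree decomposition is:
Bags: B1 = {1, 2, 3, 4, 5}
Tree: (single bag)
With just one bag of size 5, the width is 5 − 1 = 4, so tw(G) ≤ 4. On the other hand G contains the 5-clique {1, 2, 3, 4, 5}. A clique must lie in a single bag of any decomposition, so no decomposition can have width below 4. Therefore the treewidth is 4.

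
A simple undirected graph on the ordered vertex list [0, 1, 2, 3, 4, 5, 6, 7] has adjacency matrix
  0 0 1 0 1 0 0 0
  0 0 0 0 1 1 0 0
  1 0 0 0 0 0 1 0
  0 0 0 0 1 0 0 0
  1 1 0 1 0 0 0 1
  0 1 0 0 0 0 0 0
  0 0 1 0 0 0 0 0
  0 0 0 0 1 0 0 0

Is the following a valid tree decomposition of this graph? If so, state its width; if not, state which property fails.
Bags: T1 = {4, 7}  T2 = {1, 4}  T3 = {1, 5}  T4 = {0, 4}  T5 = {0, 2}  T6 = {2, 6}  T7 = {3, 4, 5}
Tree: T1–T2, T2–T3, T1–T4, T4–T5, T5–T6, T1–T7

No — bags containing vertex 5 are not connected in the tree.

A tree decomposition must satisfy three properties: every vertex lies in some bag; for every edge, both endpoints lie together in some bag; and for every vertex, the bags containing it form a connected subtree. Here bags containing vertex 5 are not connected in the tree, so the decomposition is invalid.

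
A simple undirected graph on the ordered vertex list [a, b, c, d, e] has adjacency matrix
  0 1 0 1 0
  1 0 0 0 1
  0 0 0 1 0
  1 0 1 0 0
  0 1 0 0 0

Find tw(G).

1

A width-1 tree decomposition is:
Bags: B1 = {b, e}  B2 = {a, b}  B3 = {a, d}  B4 = {c, d}
Tree: B1–B2, B2–B3, B3–B4
The largest bag has 2 vertices, giving width 1; this decomposition certifies tw(G) ≤ 1. Any graph with an edge has treewidth ≥ 1, and G has the edge e–b. The upper and lower bounds meet at 1, so that is the treewidth.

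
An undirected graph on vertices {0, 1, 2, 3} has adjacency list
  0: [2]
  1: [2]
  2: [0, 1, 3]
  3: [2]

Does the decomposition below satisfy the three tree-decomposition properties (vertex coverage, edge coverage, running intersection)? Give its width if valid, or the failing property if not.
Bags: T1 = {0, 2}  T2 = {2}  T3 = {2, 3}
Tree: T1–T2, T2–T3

A tree decomposition must satisfy three properties: every vertex lies in some bag; for every edge, both endpoints lie together in some bag; and for every vertex, the bags containing it form a connected subtree. Here vertex 1 appears in no bag, so the decomposition is invalid.

No — vertex 1 appears in no bag.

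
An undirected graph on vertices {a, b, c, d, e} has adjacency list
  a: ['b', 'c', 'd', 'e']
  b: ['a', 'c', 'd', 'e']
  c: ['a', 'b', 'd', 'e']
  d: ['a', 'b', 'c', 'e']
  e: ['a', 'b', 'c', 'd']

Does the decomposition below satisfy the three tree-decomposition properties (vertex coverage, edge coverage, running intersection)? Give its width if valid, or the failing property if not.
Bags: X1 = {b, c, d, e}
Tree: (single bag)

A tree decomposition must satisfy three properties: every vertex lies in some bag; for every edge, both endpoints lie together in some bag; and for every vertex, the bags containing it form a connected subtree. Here vertex a appears in no bag, so the decomposition is invalid.

No — vertex a appears in no bag.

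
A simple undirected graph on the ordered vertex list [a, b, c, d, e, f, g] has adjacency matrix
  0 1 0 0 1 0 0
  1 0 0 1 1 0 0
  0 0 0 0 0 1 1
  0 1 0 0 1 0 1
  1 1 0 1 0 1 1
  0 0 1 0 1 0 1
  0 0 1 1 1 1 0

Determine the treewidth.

A width-2 tree decomposition is:
Bags: B1 = {a, b, e}  B2 = {b, d, e}  B3 = {d, e, g}  B4 = {e, f, g}  B5 = {c, f, g}
Tree: B1–B2, B2–B3, B3–B4, B4–B5
Every bag has size at most 3, so the width is 3 − 1 = 2 and tw(G) ≤ 2. Conversely, {d, e, g} is a clique of size 3, and the vertices of any clique must share a bag in every tree decomposition; so some bag has ≥ 3 vertices and tw(G) ≥ 2. Hence tw(G) = 2 exactly.

2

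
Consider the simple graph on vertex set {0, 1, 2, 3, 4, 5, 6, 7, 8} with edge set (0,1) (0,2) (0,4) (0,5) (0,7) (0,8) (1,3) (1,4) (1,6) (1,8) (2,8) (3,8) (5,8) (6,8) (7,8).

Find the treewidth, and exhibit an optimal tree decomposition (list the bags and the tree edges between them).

Treewidth 2.
Bags: B1 = {0, 1, 8}  B2 = {1, 3, 8}  B3 = {0, 7, 8}  B4 = {0, 1, 4}  B5 = {0, 5, 8}  B6 = {1, 6, 8}  B7 = {0, 2, 8}
Tree: B1–B2, B1–B3, B1–B4, B3–B5, B2–B6, B3–B7

Every bag has size at most 3, so the width is 3 − 1 = 2 and tw(G) ≤ 2. On the other hand G contains the 3-clique {0, 1, 8}. A clique must lie in a single bag of any decomposition, so no decomposition can have width below 2. Combining the bounds, tw(G) = 2.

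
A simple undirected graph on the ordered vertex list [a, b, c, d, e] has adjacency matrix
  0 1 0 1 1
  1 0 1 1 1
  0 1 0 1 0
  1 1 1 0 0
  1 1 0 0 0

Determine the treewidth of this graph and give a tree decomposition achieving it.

Treewidth 2.
Bags: B1 = {a, b, d}  B2 = {a, b, e}  B3 = {b, c, d}
Tree: B1–B2, B1–B3

The largest bag has 3 vertices, giving width 2; this decomposition certifies tw(G) ≤ 2. Conversely, {b, c, d} is a clique of size 3, and the vertices of any clique must share a bag in every tree decomposition; so some bag has ≥ 3 vertices and tw(G) ≥ 2. The upper and lower bounds meet at 2, so that is the treewidth.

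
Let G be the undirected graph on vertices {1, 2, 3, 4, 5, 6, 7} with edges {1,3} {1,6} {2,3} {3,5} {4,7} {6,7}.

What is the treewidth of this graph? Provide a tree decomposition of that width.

Each bag holds 2 vertices, so the decomposition has width 1, which upper-bounds the treewidth. Any graph with an edge has treewidth ≥ 1, and G has the edge 1–6. The upper and lower bounds meet at 1, so that is the treewidth.

Treewidth 1.
One such decomposition:
Bags: B1 = {1, 6}  B2 = {1, 3}  B3 = {6, 7}  B4 = {4, 7}  B5 = {2, 3}  B6 = {3, 5}
Tree: B1–B2, B1–B3, B3–B4, B2–B5, B5–B6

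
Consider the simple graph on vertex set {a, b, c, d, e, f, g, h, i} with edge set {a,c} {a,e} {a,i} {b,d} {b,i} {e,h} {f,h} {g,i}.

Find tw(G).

A width-1 tree decomposition is:
Bags: B1 = {e, h}  B2 = {a, e}  B3 = {a, i}  B4 = {g, i}  B5 = {f, h}  B6 = {b, i}  B7 = {b, d}  B8 = {a, c}
Tree: B1–B2, B2–B3, B3–B4, B1–B5, B4–B6, B6–B7, B2–B8
Each bag holds 2 vertices, so the decomposition has width 1, which upper-bounds the treewidth. Since G has at least one edge (e.g. e–h), it is not an edgeless graph, so tw(G) ≥ 1. The upper and lower bounds meet at 1, so that is the treewidth.

1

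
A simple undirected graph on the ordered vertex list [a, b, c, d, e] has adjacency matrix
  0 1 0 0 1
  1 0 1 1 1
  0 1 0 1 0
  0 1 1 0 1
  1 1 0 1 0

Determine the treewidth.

A width-2 tree decomposition is:
Bags: B1 = {b, d, e}  B2 = {a, b, e}  B3 = {b, c, d}
Tree: B1–B2, B1–B3
Every bag has size at most 3, so the width is 3 − 1 = 2 and tw(G) ≤ 2. Conversely, {b, d, e} is a clique of size 3, and the vertices of any clique must share a bag in every tree decomposition; so some bag has ≥ 3 vertices and tw(G) ≥ 2. Combining the bounds, tw(G) = 2.

2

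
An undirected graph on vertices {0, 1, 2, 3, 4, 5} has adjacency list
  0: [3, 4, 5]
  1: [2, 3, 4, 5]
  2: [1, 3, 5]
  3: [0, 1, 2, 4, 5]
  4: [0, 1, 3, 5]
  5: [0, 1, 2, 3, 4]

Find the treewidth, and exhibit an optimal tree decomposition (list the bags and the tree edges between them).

Every bag has size at most 4, so the width is 4 − 1 = 3 and tw(G) ≤ 3. Conversely, {0, 3, 4, 5} is a clique of size 4, and the vertices of any clique must share a bag in every tree decomposition; so some bag has ≥ 4 vertices and tw(G) ≥ 3. The upper and lower bounds meet at 3, so that is the treewidth.

Treewidth 3.
Bags: B1 = {0, 3, 4, 5}  B2 = {1, 3, 4, 5}  B3 = {1, 2, 3, 5}
Tree: B1–B2, B2–B3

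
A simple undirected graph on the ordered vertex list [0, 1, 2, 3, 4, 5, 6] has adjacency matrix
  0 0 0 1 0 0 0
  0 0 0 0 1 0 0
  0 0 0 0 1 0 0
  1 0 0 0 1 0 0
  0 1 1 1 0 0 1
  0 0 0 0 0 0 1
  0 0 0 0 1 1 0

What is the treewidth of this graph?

A width-1 tree decomposition is:
Bags: B1 = {4, 6}  B2 = {2, 4}  B3 = {5, 6}  B4 = {3, 4}  B5 = {1, 4}  B6 = {0, 3}
Tree: B1–B2, B1–B3, B2–B4, B1–B5, B4–B6
Each bag holds 2 vertices, so the decomposition has width 1, which upper-bounds the treewidth. Any graph with an edge has treewidth ≥ 1, and G has the edge 6–4. Combining the bounds, tw(G) = 1.

1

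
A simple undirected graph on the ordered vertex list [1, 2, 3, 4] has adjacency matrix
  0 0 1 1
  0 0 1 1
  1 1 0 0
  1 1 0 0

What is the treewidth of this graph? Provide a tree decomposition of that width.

Treewidth 2.
One optimal decomposition is:
Bags: B1 = {1, 2, 4}  B2 = {1, 2, 3}
Tree: B1–B2

The largest bag has 3 vertices, giving width 2; this decomposition certifies tw(G) ≤ 2. Since 1–4–2–3–1 is a cycle in G, G is not acyclic. Forests are exactly the graphs of treewidth ≤ 1, so tw(G) ≥ 2. Combining the bounds, tw(G) = 2.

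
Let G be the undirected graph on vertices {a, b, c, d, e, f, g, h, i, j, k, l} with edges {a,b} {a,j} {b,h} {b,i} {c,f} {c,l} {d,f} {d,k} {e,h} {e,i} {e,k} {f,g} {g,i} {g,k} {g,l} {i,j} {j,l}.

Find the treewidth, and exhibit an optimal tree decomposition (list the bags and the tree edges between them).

Treewidth 3.
Bags: B1 = {a, b, e, h}  B2 = {a, b, e, i}  B3 = {a, e, i, j}  B4 = {e, i, j, k}  B5 = {g, i, j, k}  B6 = {g, j, k, l}  B7 = {d, g, k, l}  B8 = {d, f, g, l}  B9 = {c, d, f, l}
Tree: B1–B2, B2–B3, B3–B4, B4–B5, B5–B6, B6–B7, B7–B8, B8–B9

Every bag has size at most 4, so the width is 4 − 1 = 3 and tw(G) ≤ 3. For the lower bound: the 4 vertex sets {a,b,h}, {e}, {i}, {g,j,k,l} are disjoint, each induces a connected subgraph, and every pair is joined by at least one edge of G. Contracting each set to a single vertex therefore yields K_{4} as a minor, and since treewidth is minor-monotone, tw(G) ≥ tw(K_{4}) = 3. Hence tw(G) = 3 exactly.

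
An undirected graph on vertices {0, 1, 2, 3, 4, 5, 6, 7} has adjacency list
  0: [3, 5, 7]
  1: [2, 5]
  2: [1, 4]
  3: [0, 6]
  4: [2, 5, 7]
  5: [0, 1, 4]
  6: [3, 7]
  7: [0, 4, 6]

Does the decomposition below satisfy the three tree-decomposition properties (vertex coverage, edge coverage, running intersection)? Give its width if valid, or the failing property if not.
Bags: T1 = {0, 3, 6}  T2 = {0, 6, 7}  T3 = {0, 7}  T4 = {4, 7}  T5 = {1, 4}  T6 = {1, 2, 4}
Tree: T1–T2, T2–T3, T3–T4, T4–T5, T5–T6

No — vertex 5 appears in no bag.

A tree decomposition must satisfy three properties: every vertex lies in some bag; for every edge, both endpoints lie together in some bag; and for every vertex, the bags containing it form a connected subtree. Here vertex 5 appears in no bag, so the decomposition is invalid.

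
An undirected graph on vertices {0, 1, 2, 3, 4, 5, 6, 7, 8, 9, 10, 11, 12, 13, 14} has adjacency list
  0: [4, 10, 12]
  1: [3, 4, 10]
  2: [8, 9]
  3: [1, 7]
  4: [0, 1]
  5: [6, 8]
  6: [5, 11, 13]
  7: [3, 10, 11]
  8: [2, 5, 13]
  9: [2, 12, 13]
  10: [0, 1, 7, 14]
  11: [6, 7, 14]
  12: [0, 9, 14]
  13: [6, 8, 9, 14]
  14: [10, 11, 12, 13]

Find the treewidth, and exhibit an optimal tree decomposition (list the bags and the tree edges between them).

Treewidth 3.
One such decomposition:
Bags: B1 = {2, 5, 6, 8}  B2 = {2, 6, 8, 13}  B3 = {2, 6, 9, 13}  B4 = {6, 9, 11, 13}  B5 = {9, 11, 13, 14}  B6 = {9, 11, 12, 14}  B7 = {7, 11, 12, 14}  B8 = {7, 10, 12, 14}  B9 = {0, 7, 10, 12}  B10 = {0, 3, 7, 10}  B11 = {0, 1, 3, 10}  B12 = {0, 1, 3, 4}
Tree: B1–B2, B2–B3, B3–B4, B4–B5, B5–B6, B6–B7, B7–B8, B8–B9, B9–B10, B10–B11, B11–B12

The largest bag has 4 vertices, giving width 3; this decomposition certifies tw(G) ≤ 3. For the lower bound: the 4 vertex sets {2,5,8}, {6}, {13}, {9,11,12,14} are disjoint, each induces a connected subgraph, and every pair is joined by at least one edge of G. Contracting each set to a single vertex therefore yields K_{4} as a minor, and since treewidth is minor-monotone, tw(G) ≥ tw(K_{4}) = 3. The upper and lower bounds meet at 3, so that is the treewidth.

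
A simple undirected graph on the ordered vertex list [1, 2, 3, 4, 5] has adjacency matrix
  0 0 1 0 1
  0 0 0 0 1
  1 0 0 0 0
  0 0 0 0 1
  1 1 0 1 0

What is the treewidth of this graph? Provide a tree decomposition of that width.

Each bag holds 2 vertices, so the decomposition has width 1, which upper-bounds the treewidth. G has an edge, so its treewidth is at least 1. Therefore the treewidth is 1.

Treewidth 1.
One optimal decomposition is:
Bags: B1 = {1, 5}  B2 = {4, 5}  B3 = {1, 3}  B4 = {2, 5}
Tree: B1–B2, B1–B3, B1–B4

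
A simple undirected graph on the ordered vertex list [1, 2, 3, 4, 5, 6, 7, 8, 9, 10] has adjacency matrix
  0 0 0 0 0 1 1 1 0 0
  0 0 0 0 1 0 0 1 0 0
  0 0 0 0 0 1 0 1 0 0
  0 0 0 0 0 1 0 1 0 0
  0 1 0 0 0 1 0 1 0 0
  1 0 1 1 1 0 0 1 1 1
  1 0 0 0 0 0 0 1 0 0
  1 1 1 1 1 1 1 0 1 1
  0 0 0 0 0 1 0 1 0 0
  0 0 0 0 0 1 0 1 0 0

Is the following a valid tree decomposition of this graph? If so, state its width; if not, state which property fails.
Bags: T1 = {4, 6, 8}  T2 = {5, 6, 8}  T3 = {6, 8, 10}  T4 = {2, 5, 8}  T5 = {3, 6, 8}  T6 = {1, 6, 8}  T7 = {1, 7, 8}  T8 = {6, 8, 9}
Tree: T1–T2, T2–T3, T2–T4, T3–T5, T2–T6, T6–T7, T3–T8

Checking the three conditions: (i) the bags cover all of {1, 2, 3, 4, 5, 6, 7, 8, 9, 10}; (ii) for each edge, some bag contains both endpoints; (iii) the bags containing any fixed vertex form a subtree. All hold, so the decomposition is valid with width 3 − 1 = 2.

Yes; width 2.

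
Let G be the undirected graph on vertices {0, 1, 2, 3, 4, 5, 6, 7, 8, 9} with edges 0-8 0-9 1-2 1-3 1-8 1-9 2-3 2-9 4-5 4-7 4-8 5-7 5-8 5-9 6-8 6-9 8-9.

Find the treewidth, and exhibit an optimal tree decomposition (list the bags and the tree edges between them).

Treewidth 2.
Bags: B1 = {5, 8, 9}  B2 = {4, 5, 8}  B3 = {1, 8, 9}  B4 = {1, 2, 9}  B5 = {0, 8, 9}  B6 = {4, 5, 7}  B7 = {6, 8, 9}  B8 = {1, 2, 3}
Tree: B1–B2, B1–B3, B3–B4, B3–B5, B2–B6, B1–B7, B4–B8

The largest bag has 3 vertices, giving width 2; this decomposition certifies tw(G) ≤ 2. On the other hand G contains the 3-clique {0, 8, 9}. A clique must lie in a single bag of any decomposition, so no decomposition can have width below 2. Hence tw(G) = 2 exactly.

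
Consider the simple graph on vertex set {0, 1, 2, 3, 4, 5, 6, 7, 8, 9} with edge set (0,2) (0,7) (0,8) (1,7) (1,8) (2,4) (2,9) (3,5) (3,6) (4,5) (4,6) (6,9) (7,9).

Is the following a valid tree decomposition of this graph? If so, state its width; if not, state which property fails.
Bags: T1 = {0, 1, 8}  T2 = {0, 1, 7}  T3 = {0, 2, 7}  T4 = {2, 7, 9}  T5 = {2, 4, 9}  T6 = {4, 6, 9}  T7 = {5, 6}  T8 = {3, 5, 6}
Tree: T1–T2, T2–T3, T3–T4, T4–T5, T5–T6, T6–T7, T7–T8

A tree decomposition must satisfy three properties: every vertex lies in some bag; for every edge, both endpoints lie together in some bag; and for every vertex, the bags containing it form a connected subtree. Here edge (4,5) lies in no bag, so the decomposition is invalid.

No — edge (4,5) lies in no bag.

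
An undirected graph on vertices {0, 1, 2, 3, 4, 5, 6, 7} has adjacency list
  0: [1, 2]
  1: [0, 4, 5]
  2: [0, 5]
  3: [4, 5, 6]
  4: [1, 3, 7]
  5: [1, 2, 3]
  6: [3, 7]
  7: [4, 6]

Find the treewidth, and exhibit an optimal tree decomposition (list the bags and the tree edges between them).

The largest bag has 3 vertices, giving width 2; this decomposition certifies tw(G) ≤ 2. Since 7–6–3–4–7 is a cycle in G, G is not acyclic. Forests are exactly the graphs of treewidth ≤ 1, so tw(G) ≥ 2. Therefore the treewidth is 2.

Treewidth 2.
One such decomposition:
Bags: B1 = {4, 6, 7}  B2 = {3, 4, 6}  B3 = {1, 3, 4}  B4 = {1, 3, 5}  B5 = {0, 1, 5}  B6 = {0, 2, 5}
Tree: B1–B2, B2–B3, B3–B4, B4–B5, B5–B6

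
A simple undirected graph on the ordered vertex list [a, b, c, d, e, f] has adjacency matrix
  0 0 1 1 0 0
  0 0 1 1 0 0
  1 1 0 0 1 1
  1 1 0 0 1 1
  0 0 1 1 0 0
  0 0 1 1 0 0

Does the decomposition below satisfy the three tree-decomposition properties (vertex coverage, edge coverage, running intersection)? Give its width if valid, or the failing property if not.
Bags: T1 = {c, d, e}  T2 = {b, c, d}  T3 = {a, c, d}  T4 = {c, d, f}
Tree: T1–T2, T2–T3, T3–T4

Yes; width 2.

Every vertex of G appears in some bag (union = {a, b, c, d, e, f}); every edge is covered by a bag; and for each vertex v the set of bags containing v is connected in the bag tree. The decomposition is therefore valid. The largest bag has 3 vertices, so the width is 2.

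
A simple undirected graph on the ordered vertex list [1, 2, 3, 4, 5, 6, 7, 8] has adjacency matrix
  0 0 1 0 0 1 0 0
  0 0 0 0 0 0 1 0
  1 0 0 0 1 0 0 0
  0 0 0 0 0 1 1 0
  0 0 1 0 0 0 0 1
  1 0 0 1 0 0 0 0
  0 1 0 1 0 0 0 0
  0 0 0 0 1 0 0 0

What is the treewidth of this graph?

1

A width-1 tree decomposition is:
Bags: B1 = {5, 8}  B2 = {3, 5}  B3 = {1, 3}  B4 = {1, 6}  B5 = {4, 6}  B6 = {4, 7}  B7 = {2, 7}
Tree: B1–B2, B2–B3, B3–B4, B4–B5, B5–B6, B6–B7
The largest bag has 2 vertices, giving width 1; this decomposition certifies tw(G) ≤ 1. Any graph with an edge has treewidth ≥ 1, and G has the edge 8–5. Combining the bounds, tw(G) = 1.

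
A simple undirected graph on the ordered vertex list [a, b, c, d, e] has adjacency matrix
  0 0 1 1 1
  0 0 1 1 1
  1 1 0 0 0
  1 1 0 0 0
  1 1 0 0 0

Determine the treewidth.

2

A width-2 tree decomposition is:
Bags: B1 = {a, b, c}  B2 = {a, b, e}  B3 = {a, b, d}
Tree: B1–B2, B2–B3
Each bag holds 3 vertices, so the decomposition has width 2, which upper-bounds the treewidth. For the lower bound, G contains the cycle b–c–a–e–b, so G is not a forest; only forests have treewidth ≤ 1, hence tw(G) ≥ 2. Therefore the treewidth is 2.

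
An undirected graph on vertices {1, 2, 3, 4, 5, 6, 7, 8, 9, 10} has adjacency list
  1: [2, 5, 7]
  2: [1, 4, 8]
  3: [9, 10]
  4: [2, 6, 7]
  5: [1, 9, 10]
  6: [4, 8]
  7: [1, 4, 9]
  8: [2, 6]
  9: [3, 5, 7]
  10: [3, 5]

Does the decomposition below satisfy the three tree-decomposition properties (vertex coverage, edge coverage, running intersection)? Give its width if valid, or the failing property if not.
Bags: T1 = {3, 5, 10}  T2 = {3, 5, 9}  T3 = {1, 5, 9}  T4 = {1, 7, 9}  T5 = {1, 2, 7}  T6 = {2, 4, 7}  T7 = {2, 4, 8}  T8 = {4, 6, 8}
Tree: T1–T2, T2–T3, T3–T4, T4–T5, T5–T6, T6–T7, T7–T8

Checking the three conditions: (i) the bags cover all of {1, 2, 3, 4, 5, 6, 7, 8, 9, 10}; (ii) for each edge, some bag contains both endpoints; (iii) the bags containing any fixed vertex form a subtree. All hold, so the decomposition is valid with width 3 − 1 = 2.

Yes; width 2.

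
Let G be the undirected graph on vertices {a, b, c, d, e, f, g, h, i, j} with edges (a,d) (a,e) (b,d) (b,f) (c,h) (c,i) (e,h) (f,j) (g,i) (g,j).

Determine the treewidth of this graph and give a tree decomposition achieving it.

Treewidth 2.
One optimal decomposition is:
Bags: B1 = {c, e, h}  B2 = {a, c, e}  B3 = {a, c, d}  B4 = {b, c, d}  B5 = {b, c, f}  B6 = {c, f, j}  B7 = {c, g, j}  B8 = {c, g, i}
Tree: B1–B2, B2–B3, B3–B4, B4–B5, B5–B6, B6–B7, B7–B8

Each bag holds 3 vertices, so the decomposition has width 2, which upper-bounds the treewidth. The edges c–h–e–a–d–b–f–j–g–i–c form a cycle, so G is not a tree and its treewidth is at least 2. The upper and lower bounds meet at 2, so that is the treewidth.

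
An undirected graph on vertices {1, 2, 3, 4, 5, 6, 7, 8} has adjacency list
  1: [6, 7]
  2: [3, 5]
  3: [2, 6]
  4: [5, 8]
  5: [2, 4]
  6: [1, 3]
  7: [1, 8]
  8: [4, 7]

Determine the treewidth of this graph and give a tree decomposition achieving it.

Treewidth 2.
One such decomposition:
Bags: B1 = {4, 7, 8}  B2 = {4, 5, 7}  B3 = {2, 5, 7}  B4 = {2, 3, 7}  B5 = {3, 6, 7}  B6 = {1, 6, 7}
Tree: B1–B2, B2–B3, B3–B4, B4–B5, B5–B6

Each bag holds 3 vertices, so the decomposition has width 2, which upper-bounds the treewidth. For the lower bound, G contains the cycle 7–8–4–5–2–3–6–1–7, so G is not a forest; only forests have treewidth ≤ 1, hence tw(G) ≥ 2. The upper and lower bounds meet at 2, so that is the treewidth.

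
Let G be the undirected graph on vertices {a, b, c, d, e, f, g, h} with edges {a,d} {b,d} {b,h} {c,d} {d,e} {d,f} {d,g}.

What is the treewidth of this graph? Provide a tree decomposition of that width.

The largest bag has 2 vertices, giving width 1; this decomposition certifies tw(G) ≤ 1. Since G has at least one edge (e.g. d–b), it is not an edgeless graph, so tw(G) ≥ 1. Therefore the treewidth is 1.

Treewidth 1.
Bags: B1 = {b, d}  B2 = {d, g}  B3 = {d, f}  B4 = {d, e}  B5 = {a, d}  B6 = {b, h}  B7 = {c, d}
Tree: B1–B2, B1–B3, B1–B4, B2–B5, B1–B6, B2–B7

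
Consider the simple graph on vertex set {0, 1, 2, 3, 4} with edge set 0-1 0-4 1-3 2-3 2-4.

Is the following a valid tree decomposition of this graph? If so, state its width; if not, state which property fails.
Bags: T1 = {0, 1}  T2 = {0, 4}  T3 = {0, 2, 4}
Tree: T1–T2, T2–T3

A tree decomposition must satisfy three properties: every vertex lies in some bag; for every edge, both endpoints lie together in some bag; and for every vertex, the bags containing it form a connected subtree. Here vertex 3 appears in no bag, so the decomposition is invalid.

No — vertex 3 appears in no bag.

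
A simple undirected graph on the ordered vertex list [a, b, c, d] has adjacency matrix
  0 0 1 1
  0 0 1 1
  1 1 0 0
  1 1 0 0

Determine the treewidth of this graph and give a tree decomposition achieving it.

Treewidth 2.
Bags: B1 = {b, c, d}  B2 = {a, c, d}
Tree: B1–B2

Each bag holds 3 vertices, so the decomposition has width 2, which upper-bounds the treewidth. The edges d–b–c–a–d form a cycle, so G is not a tree and its treewidth is at least 2. Hence tw(G) = 2 exactly.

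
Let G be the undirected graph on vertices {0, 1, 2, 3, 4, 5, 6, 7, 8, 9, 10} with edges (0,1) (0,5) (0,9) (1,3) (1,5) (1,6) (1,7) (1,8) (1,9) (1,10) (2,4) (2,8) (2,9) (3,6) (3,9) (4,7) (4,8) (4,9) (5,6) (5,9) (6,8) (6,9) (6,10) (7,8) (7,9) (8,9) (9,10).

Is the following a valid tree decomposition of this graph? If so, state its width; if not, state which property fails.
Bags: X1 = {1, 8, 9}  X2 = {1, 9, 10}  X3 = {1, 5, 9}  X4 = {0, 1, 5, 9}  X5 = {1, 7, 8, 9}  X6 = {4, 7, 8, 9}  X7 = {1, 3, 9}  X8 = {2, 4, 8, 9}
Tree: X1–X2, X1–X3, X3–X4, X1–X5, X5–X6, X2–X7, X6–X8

A tree decomposition must satisfy three properties: every vertex lies in some bag; for every edge, both endpoints lie together in some bag; and for every vertex, the bags containing it form a connected subtree. Here vertex 6 appears in no bag, so the decomposition is invalid.

No — vertex 6 appears in no bag.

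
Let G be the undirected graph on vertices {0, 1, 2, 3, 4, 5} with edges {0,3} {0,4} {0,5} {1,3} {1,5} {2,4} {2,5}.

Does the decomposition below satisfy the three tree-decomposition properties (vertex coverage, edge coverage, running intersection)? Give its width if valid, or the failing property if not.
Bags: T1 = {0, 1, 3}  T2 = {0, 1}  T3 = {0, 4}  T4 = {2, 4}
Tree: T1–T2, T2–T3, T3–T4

A tree decomposition must satisfy three properties: every vertex lies in some bag; for every edge, both endpoints lie together in some bag; and for every vertex, the bags containing it form a connected subtree. Here vertex 5 appears in no bag, so the decomposition is invalid.

No — vertex 5 appears in no bag.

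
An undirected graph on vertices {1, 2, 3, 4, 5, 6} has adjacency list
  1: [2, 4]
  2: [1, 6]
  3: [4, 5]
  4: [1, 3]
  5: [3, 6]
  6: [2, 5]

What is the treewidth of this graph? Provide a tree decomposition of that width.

Each bag holds 3 vertices, so the decomposition has width 2, which upper-bounds the treewidth. Since 3–5–6–2–1–4–3 is a cycle in G, G is not acyclic. Forests are exactly the graphs of treewidth ≤ 1, so tw(G) ≥ 2. The upper and lower bounds meet at 2, so that is the treewidth.

Treewidth 2.
One optimal decomposition is:
Bags: B1 = {3, 5, 6}  B2 = {2, 3, 6}  B3 = {1, 2, 3}  B4 = {1, 3, 4}
Tree: B1–B2, B2–B3, B3–B4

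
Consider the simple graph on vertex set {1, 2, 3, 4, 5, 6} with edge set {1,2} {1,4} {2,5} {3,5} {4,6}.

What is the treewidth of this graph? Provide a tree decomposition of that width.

Each bag holds 2 vertices, so the decomposition has width 1, which upper-bounds the treewidth. G has an edge, so its treewidth is at least 1. The upper and lower bounds meet at 1, so that is the treewidth.

Treewidth 1.
One optimal decomposition is:
Bags: B1 = {3, 5}  B2 = {2, 5}  B3 = {1, 2}  B4 = {1, 4}  B5 = {4, 6}
Tree: B1–B2, B2–B3, B3–B4, B4–B5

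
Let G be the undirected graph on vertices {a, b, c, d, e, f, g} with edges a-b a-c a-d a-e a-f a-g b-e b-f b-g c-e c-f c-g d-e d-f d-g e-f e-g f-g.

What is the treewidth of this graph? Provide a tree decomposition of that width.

Treewidth 4.
One optimal decomposition is:
Bags: B1 = {a, c, e, f, g}  B2 = {a, d, e, f, g}  B3 = {a, b, e, f, g}
Tree: B1–B2, B2–B3

The largest bag has 5 vertices, giving width 4; this decomposition certifies tw(G) ≤ 4. Conversely, {a, d, e, f, g} is a clique of size 5, and the vertices of any clique must share a bag in every tree decomposition; so some bag has ≥ 5 vertices and tw(G) ≥ 4. Combining the bounds, tw(G) = 4.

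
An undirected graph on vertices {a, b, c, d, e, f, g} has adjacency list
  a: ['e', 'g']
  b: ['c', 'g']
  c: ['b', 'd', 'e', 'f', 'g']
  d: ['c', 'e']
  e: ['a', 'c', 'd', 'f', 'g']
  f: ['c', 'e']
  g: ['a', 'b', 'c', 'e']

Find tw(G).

2

A width-2 tree decomposition is:
Bags: B1 = {c, e, g}  B2 = {c, d, e}  B3 = {c, e, f}  B4 = {a, e, g}  B5 = {b, c, g}
Tree: B1–B2, B1–B3, B1–B4, B1–B5
The largest bag has 3 vertices, giving width 2; this decomposition certifies tw(G) ≤ 2. On the other hand G contains the 3-clique {c, d, e}. A clique must lie in a single bag of any decomposition, so no decomposition can have width below 2. Therefore the treewidth is 2.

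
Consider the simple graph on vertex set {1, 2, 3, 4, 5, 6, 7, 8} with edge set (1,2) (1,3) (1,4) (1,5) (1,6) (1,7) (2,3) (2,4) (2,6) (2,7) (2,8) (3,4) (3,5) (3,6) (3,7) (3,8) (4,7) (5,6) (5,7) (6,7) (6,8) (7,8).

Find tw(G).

A width-4 tree decomposition is:
Bags: B1 = {1, 2, 3, 6, 7}  B2 = {1, 3, 5, 6, 7}  B3 = {2, 3, 6, 7, 8}  B4 = {1, 2, 3, 4, 7}
Tree: B1–B2, B1–B3, B1–B4
Every bag has size at most 5, so the width is 5 − 1 = 4 and tw(G) ≤ 4. On the other hand G contains the 5-clique {2, 3, 6, 7, 8}. A clique must lie in a single bag of any decomposition, so no decomposition can have width below 4. The upper and lower bounds meet at 4, so that is the treewidth.

4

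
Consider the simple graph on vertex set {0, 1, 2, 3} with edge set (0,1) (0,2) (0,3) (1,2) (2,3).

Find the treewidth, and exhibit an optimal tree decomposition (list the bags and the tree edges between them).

Each bag holds 3 vertices, so the decomposition has width 2, which upper-bounds the treewidth. For the lower bound, the 3 vertices {0, 1, 2} are pairwise adjacent, and any tree decomposition puts a clique entirely inside one bag — forcing width ≥ 2. The upper and lower bounds meet at 2, so that is the treewidth.

Treewidth 2.
Bags: B1 = {0, 1, 2}  B2 = {0, 2, 3}
Tree: B1–B2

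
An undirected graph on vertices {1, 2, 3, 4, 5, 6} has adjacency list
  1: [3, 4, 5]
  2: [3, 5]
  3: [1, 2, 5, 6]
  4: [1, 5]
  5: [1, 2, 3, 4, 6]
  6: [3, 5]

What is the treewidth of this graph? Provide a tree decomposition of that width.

The largest bag has 3 vertices, giving width 2; this decomposition certifies tw(G) ≤ 2. Conversely, {1, 3, 5} is a clique of size 3, and the vertices of any clique must share a bag in every tree decomposition; so some bag has ≥ 3 vertices and tw(G) ≥ 2. Therefore the treewidth is 2.

Treewidth 2.
One such decomposition:
Bags: B1 = {1, 3, 5}  B2 = {3, 5, 6}  B3 = {1, 4, 5}  B4 = {2, 3, 5}
Tree: B1–B2, B1–B3, B1–B4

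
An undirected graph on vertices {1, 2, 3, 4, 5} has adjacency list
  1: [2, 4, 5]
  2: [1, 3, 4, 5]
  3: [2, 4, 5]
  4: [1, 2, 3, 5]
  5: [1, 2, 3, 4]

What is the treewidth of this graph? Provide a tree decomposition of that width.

The largest bag has 4 vertices, giving width 3; this decomposition certifies tw(G) ≤ 3. On the other hand G contains the 4-clique {1, 2, 4, 5}. A clique must lie in a single bag of any decomposition, so no decomposition can have width below 3. Hence tw(G) = 3 exactly.

Treewidth 3.
One optimal decomposition is:
Bags: B1 = {1, 2, 4, 5}  B2 = {2, 3, 4, 5}
Tree: B1–B2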